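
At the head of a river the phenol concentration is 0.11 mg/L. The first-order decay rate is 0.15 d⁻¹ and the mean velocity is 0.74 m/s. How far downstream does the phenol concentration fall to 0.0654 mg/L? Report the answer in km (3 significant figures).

222 km

From C = C₀·e^(−kt), t = ln(C₀/C)/k = ln(0.11/0.0654)/0.15 = 0.52/0.15 = 3.466 d.
Distance = v·t = 0.74 m/s × 2.995e+05 s = 2.216e+05 m = 221.6 km.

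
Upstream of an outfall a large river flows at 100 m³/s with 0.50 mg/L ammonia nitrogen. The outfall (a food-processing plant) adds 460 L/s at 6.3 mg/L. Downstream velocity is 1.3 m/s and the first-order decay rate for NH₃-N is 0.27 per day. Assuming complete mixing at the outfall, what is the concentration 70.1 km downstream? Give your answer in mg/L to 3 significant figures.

0.445 mg/L

460 L/s = 0.46 m³/s.
After complete mixing, C₀ = (0.46·6.3 + 100·0.5) / 100.5 = 0.5266 mg/L.
Travel time t = 7.01e+04 m / 1.3 m/s = 5.392e+04 s = 0.6241 d.
C = 0.5266·exp(−0.27·0.6241) = 0.5266·0.8449 = 0.4449 mg/L.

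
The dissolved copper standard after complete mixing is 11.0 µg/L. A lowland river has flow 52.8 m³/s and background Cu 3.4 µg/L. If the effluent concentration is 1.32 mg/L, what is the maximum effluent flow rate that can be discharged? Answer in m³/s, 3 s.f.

0.307 m³/s

3.4 µg/L = 0.0034 mg/L.
11.0 µg/L = 0.011 mg/L.
Mass balance at complete mixing: C_std·(Q_w + Q_r) = Q_w·C_e + Q_r·C_b.
Rearranging, Q_w = Q_r·(C_std − C_b)/(C_e − C_std) = 52.8·(0.011 − 0.0034) / (1.32 − 0.011) = 0.3066 m³/s.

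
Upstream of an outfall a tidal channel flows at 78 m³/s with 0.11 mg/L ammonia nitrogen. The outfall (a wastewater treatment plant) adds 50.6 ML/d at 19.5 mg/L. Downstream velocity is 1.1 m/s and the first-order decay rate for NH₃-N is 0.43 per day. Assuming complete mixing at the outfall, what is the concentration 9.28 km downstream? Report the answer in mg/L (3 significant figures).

0.244 mg/L

50.6 ML/d = 0.5856 m³/s.
After complete mixing, C₀ = (0.5856·19.5 + 78·0.11) / 78.59 = 0.2545 mg/L.
Travel time t = 9280 m / 1.1 m/s = 8436 s = 0.09764 d.
C = 0.2545·exp(−0.43·0.09764) = 0.2545·0.9589 = 0.244 mg/L.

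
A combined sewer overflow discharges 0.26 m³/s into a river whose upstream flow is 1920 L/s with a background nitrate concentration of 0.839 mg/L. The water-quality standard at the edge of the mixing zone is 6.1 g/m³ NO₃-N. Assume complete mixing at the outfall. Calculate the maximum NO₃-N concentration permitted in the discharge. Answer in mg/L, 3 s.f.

45.0 mg/L

1920 L/s = 1.92 m³/s.
Mass balance: 6.1·2.18 = 0.26·Cₑ + 1.92·0.839.
Cₑ = (13.3 − 1.611) / 0.26 = 44.95 mg/L.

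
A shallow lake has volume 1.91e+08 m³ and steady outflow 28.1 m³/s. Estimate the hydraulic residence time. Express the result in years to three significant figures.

Q = 28.1 m³/s × 3.156e+07 s/yr = 8.868e+08 m³/yr.
Hydraulic residence time τ = V/Q = 1.91e+08/8.868e+08 = 0.2154 yr.

0.215 yr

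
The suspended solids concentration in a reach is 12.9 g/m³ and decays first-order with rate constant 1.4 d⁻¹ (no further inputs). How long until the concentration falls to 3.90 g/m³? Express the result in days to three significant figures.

0.854 d

t = ln(C₀/C)/k = ln(12.9/3.90)/1.4 = 1.196/1.4 = 0.8545 d.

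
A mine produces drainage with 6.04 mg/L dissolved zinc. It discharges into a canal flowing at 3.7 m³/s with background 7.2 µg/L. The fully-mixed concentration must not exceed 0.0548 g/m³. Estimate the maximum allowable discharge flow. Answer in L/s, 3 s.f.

29.4 L/s

7.2 µg/L = 0.0072 mg/L.
Mass balance at complete mixing: C_std·(Q_w + Q_r) = Q_w·C_e + Q_r·C_b.
Rearranging, Q_w = Q_r·(C_std − C_b)/(C_e − C_std) = 3.7·(0.0548 − 0.0072) / (6.04 − 0.0548) = 0.02943 m³/s.
= 29.43 L/s.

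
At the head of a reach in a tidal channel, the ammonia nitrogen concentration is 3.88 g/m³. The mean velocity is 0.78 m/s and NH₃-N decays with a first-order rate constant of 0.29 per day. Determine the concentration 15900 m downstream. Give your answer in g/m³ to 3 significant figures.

Travel time t = 15900 m / 0.78 m/s = 1.59e+04/0.78 = 2.038e+04 s = 0.2359 d.
First-order decay: C = 3.88·exp(−0.29·0.2359) = 3.88·0.9339 = 3.623 g/m³.

3.62 g/m³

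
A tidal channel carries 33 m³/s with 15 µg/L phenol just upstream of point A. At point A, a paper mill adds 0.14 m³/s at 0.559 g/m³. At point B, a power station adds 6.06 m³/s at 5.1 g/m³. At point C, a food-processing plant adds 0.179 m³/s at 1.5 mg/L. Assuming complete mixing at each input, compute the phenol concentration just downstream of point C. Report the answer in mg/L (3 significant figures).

15 µg/L = 0.015 mg/L.
After input A: C = (33·0.015 + 0.14·0.559) / 33.14 = 0.0173 mg/L.
After input B: C = (33.14·0.0173 + 6.06·5.1) / 39.2 = 0.803 mg/L.
After input C: C = (39.2·0.803 + 0.179·1.5) / 39.38 = 0.8062 mg/L.

0.806 mg/L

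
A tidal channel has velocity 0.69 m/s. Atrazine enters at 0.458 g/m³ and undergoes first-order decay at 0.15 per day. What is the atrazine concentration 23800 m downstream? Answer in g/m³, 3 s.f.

Travel time t = 23800 m / 0.69 m/s = 2.38e+04/0.69 = 3.449e+04 s = 0.3992 d.
First-order decay: C = 0.458·exp(−0.15·0.3992) = 0.458·0.9419 = 0.4314 g/m³.

0.431 g/m³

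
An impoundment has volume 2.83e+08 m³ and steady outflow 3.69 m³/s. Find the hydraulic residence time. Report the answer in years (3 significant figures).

Q = 3.69 m³/s × 3.156e+07 s/yr = 1.164e+08 m³/yr.
Hydraulic residence time τ = V/Q = 2.83e+08/1.164e+08 = 2.43 yr.

2.43 yr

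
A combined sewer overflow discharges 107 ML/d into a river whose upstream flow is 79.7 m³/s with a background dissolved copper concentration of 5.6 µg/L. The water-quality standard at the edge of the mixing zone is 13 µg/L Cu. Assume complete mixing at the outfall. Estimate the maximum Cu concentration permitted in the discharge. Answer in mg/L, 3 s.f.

107 ML/d = 1.238 m³/s.
5.6 µg/L = 0.0056 mg/L.
13 µg/L = 0.013 mg/L.
Mass balance: 0.013·80.94 = 1.238·Cₑ + 79.7·0.0056.
Cₑ = (1.052 − 0.4463) / 1.238 = 0.4892 mg/L.

0.489 mg/L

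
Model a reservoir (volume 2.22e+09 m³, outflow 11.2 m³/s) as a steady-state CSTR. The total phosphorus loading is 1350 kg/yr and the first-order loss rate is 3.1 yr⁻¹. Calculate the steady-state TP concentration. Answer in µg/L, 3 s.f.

0.187 µg/L

Outflow Q = 11.2 m³/s × 3.156e+07 s/yr = 3.534e+08 m³/yr.
Steady-state CSTR mass balance: W = Q·C + k·V·C, so C = W/(Q + kV).
Q + kV = 3.534e+08 + 3.1·2.22e+09 = 7.235e+09 m³/yr.
C = 1350/7.235e+09 = 1.866e-07 kg/m³ = 0.0001866 mg/L = 0.1866 µg/L.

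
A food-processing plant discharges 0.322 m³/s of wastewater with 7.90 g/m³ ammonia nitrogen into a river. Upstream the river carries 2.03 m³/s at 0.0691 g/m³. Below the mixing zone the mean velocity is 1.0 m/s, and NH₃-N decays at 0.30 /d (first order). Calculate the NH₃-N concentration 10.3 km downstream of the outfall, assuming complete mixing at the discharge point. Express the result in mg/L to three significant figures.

1.10 mg/L

After complete mixing, C₀ = (0.322·7.9 + 2.03·0.0691) / 2.352 = 1.141 mg/L.
Travel time t = 1.03e+04 m / 1.0 m/s = 1.03e+04 s = 0.1192 d.
C = 1.141·exp(−0.30·0.1192) = 1.141·0.9649 = 1.101 mg/L.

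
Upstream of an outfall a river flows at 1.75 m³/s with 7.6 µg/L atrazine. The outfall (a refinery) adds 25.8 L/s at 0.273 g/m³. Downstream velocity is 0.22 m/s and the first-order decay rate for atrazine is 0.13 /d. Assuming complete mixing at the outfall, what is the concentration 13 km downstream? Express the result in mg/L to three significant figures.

25.8 L/s = 0.0258 m³/s.
7.6 µg/L = 0.0076 mg/L.
After complete mixing, C₀ = (0.0258·0.273 + 1.75·0.0076) / 1.776 = 0.01146 mg/L.
Travel time t = 1.3e+04 m / 0.22 m/s = 5.909e+04 s = 0.6839 d.
C = 0.01146·exp(−0.13·0.6839) = 0.01146·0.9149 = 0.01048 mg/L.

0.0105 mg/L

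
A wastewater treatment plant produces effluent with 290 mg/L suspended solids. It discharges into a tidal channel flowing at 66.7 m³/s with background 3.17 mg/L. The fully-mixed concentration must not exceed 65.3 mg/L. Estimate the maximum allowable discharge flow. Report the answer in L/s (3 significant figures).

18400 L/s

Mass balance at complete mixing: C_std·(Q_w + Q_r) = Q_w·C_e + Q_r·C_b.
Rearranging, Q_w = Q_r·(C_std − C_b)/(C_e − C_std) = 66.7·(65.3 − 3.17) / (290 − 65.3) = 18.44 m³/s.
= 1.844e+04 L/s.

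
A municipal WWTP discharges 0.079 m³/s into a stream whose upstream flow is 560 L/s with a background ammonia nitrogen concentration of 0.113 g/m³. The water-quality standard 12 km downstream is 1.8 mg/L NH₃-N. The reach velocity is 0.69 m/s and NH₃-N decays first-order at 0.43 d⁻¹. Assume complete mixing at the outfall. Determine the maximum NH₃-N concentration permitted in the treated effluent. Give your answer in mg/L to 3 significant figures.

560 L/s = 0.56 m³/s.
Travel time to the compliance point: t = 1.2e+04/0.69 = 1.739e+04 s = 0.2013 d; decay factor exp(−0.43·0.2013) = 0.9171.
So the concentration just after mixing may be at most 1.8/0.9171 = 1.963 mg/L.
Mass balance: 1.963·0.639 = 0.079·Cₑ + 0.56·0.113.
Cₑ = (1.254 − 0.06328) / 0.079 = 15.07 mg/L.

15.1 mg/L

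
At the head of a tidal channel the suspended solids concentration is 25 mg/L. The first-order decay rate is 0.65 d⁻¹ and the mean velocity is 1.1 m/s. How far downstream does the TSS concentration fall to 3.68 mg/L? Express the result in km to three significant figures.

280 km

From C = C₀·e^(−kt), t = ln(C₀/C)/k = ln(25/3.68)/0.65 = 1.916/0.65 = 2.948 d.
Distance = v·t = 1.1 m/s × 2.547e+05 s = 2.801e+05 m = 280.1 km.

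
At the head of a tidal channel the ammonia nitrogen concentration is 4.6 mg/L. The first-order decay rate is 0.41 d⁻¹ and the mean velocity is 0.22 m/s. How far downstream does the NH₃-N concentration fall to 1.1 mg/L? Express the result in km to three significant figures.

From C = C₀·e^(−kt), t = ln(C₀/C)/k = ln(4.6/1.1)/0.41 = 1.431/0.41 = 3.49 d.
Distance = v·t = 0.22 m/s × 3.015e+05 s = 6.633e+04 m = 66.33 km.

66.3 km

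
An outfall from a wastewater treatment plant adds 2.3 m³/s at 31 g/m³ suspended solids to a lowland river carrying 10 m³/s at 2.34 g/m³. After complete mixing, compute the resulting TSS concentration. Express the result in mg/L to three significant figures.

Conservation of mass across the mixing zone: C = (2.3·31 + 10·2.34) / (2.3 + 10) = 94.7/12.3 = 7.699 mg/L.

7.70 mg/L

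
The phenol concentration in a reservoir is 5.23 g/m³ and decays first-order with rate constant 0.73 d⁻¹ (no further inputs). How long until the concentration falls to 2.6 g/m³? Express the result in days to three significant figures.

0.957 d

t = ln(C₀/C)/k = ln(5.23/2.6)/0.73 = 0.6989/0.73 = 0.9574 d.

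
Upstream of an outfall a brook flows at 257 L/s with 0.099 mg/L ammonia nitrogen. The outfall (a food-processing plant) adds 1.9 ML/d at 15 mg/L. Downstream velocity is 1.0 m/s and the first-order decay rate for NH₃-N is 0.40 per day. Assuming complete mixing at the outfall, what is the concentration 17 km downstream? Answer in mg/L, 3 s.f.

1.18 mg/L

1.9 ML/d = 0.02199 m³/s.
257 L/s = 0.257 m³/s.
After complete mixing, C₀ = (0.02199·15 + 0.257·0.099) / 0.279 = 1.274 mg/L.
Travel time t = 1.7e+04 m / 1.0 m/s = 1.7e+04 s = 0.1968 d.
C = 1.274·exp(−0.40·0.1968) = 1.274·0.9243 = 1.177 mg/L.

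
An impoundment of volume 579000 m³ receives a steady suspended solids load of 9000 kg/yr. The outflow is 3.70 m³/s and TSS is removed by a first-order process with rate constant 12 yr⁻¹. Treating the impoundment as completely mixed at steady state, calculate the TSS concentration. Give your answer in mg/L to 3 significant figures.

0.0728 mg/L

Outflow Q = 3.70 m³/s × 3.156e+07 s/yr = 1.168e+08 m³/yr.
Steady-state CSTR mass balance: W = Q·C + k·V·C, so C = W/(Q + kV).
Q + kV = 1.168e+08 + 12·579000 = 1.237e+08 m³/yr.
C = 9000/1.237e+08 = 7.275e-05 kg/m³ = 0.07275 mg/L.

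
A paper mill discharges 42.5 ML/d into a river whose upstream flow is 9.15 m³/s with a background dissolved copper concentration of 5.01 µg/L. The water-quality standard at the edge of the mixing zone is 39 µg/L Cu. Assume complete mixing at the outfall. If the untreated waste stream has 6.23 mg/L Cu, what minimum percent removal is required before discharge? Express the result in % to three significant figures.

89.2 %

42.5 ML/d = 0.4919 m³/s.
5.01 µg/L = 0.00501 mg/L.
39 µg/L = 0.039 mg/L.
Mass balance: 0.039·9.642 = 0.4919·Cₑ + 9.15·0.00501.
Cₑ = (0.376 − 0.04584) / 0.4919 = 0.6713 mg/L.
Required removal = 1 − 0.6713/6.23 = 89.23 %.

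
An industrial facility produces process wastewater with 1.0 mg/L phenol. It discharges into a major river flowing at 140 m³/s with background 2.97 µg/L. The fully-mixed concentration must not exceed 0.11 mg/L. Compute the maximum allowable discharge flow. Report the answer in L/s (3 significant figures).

16800 L/s

2.97 µg/L = 0.00297 mg/L.
Mass balance at complete mixing: C_std·(Q_w + Q_r) = Q_w·C_e + Q_r·C_b.
Rearranging, Q_w = Q_r·(C_std − C_b)/(C_e − C_std) = 140·(0.11 − 0.00297) / (1 − 0.11) = 16.84 m³/s.
= 1.684e+04 L/s.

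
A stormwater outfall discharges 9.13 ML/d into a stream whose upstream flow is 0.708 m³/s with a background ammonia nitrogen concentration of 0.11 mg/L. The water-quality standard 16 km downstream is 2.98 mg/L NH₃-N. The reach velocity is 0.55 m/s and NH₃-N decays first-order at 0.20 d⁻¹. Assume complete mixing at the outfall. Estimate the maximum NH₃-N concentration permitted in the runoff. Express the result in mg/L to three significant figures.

23.8 mg/L

9.13 ML/d = 0.1057 m³/s.
Travel time to the compliance point: t = 1.6e+04/0.55 = 2.909e+04 s = 0.3367 d; decay factor exp(−0.20·0.3367) = 0.9349.
So the concentration just after mixing may be at most 2.98/0.9349 = 3.188 mg/L.
Mass balance: 3.188·0.8137 = 0.1057·Cₑ + 0.708·0.11.
Cₑ = (2.594 − 0.07788) / 0.1057 = 23.81 mg/L.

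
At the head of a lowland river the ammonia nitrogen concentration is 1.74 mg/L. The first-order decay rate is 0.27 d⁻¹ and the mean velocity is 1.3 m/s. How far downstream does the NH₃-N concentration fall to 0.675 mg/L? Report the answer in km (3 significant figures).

From C = C₀·e^(−kt), t = ln(C₀/C)/k = ln(1.74/0.675)/0.27 = 0.9469/0.27 = 3.507 d.
Distance = v·t = 1.3 m/s × 3.03e+05 s = 3.939e+05 m = 393.9 km.

394 km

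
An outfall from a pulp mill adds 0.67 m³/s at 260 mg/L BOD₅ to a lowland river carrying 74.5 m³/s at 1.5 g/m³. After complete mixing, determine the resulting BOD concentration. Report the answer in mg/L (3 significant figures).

Flow-weighted mixing gives C = (0.67·260 + 74.5·1.5) / (0.67 + 74.5) = 286/75.17 = 3.804 mg/L.

3.80 mg/L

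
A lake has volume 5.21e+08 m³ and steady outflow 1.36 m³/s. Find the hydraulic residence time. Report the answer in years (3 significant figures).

Q = 1.36 m³/s × 3.156e+07 s/yr = 4.292e+07 m³/yr.
Hydraulic residence time τ = V/Q = 5.21e+08/4.292e+07 = 12.14 yr.

12.1 yr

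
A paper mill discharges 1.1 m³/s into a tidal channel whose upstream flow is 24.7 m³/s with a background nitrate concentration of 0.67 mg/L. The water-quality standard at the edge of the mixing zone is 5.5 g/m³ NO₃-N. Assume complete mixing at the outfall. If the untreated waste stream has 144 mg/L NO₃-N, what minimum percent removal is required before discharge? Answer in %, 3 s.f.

20.9 %

Mass balance: 5.5·25.8 = 1.1·Cₑ + 24.7·0.67.
Cₑ = (141.9 − 16.55) / 1.1 = 114 mg/L.
Required removal = 1 − 114/144 = 20.86 %.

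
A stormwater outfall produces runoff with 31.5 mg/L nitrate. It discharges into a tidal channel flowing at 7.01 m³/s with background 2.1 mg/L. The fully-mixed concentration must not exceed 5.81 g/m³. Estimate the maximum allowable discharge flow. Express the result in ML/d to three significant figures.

Mass balance at complete mixing: C_std·(Q_w + Q_r) = Q_w·C_e + Q_r·C_b.
Rearranging, Q_w = Q_r·(C_std − C_b)/(C_e − C_std) = 7.01·(5.81 − 2.1) / (31.5 − 5.81) = 1.012 m³/s.
= 87.47 ML/d.

87.5 ML/d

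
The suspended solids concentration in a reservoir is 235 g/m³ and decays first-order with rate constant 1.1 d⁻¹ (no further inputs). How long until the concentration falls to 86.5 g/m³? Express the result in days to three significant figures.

t = ln(C₀/C)/k = ln(235/86.5)/1.1 = 0.9994/1.1 = 0.9086 d.

0.909 d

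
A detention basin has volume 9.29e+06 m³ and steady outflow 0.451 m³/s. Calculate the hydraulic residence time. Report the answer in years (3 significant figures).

0.653 yr

Q = 0.451 m³/s × 3.156e+07 s/yr = 1.423e+07 m³/yr.
Hydraulic residence time τ = V/Q = 9.29e+06/1.423e+07 = 0.6527 yr.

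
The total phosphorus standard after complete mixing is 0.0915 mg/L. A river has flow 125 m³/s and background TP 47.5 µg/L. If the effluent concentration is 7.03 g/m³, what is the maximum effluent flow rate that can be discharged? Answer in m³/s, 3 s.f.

47.5 µg/L = 0.0475 mg/L.
Mass balance at complete mixing: C_std·(Q_w + Q_r) = Q_w·C_e + Q_r·C_b.
Rearranging, Q_w = Q_r·(C_std − C_b)/(C_e − C_std) = 125·(0.0915 − 0.0475) / (7.03 − 0.0915) = 0.7927 m³/s.

0.793 m³/s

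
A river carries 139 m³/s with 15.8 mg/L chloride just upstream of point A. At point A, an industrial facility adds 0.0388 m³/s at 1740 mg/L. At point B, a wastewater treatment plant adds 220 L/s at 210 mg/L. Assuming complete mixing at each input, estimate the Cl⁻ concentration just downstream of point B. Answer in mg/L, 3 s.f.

After input A: C = (139·15.8 + 0.0388·1740) / 139 = 16.28 mg/L.
220 L/s = 0.22 m³/s.
After input B: C = (139·16.28 + 0.22·210) / 139.3 = 16.59 mg/L.

16.6 mg/L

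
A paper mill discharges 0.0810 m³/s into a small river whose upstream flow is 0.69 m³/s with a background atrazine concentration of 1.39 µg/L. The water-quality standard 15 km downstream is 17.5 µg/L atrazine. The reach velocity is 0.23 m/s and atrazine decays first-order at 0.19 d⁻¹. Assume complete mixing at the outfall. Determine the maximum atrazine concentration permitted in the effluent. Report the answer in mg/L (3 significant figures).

1.39 µg/L = 0.00139 mg/L.
17.5 µg/L = 0.0175 mg/L.
Travel time to the compliance point: t = 1.5e+04/0.23 = 6.522e+04 s = 0.7548 d; decay factor exp(−0.19·0.7548) = 0.8664.
So the concentration just after mixing may be at most 0.0175/0.8664 = 0.0202 mg/L.
Mass balance: 0.0202·0.771 = 0.081·Cₑ + 0.69·0.00139.
Cₑ = (0.01557 − 0.0009591) / 0.081 = 0.1804 mg/L.

0.180 mg/L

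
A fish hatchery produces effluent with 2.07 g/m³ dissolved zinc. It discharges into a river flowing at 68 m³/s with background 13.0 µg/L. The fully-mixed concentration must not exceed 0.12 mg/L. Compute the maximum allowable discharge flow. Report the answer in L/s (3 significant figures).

13.0 µg/L = 0.013 mg/L.
Mass balance at complete mixing: C_std·(Q_w + Q_r) = Q_w·C_e + Q_r·C_b.
Rearranging, Q_w = Q_r·(C_std − C_b)/(C_e − C_std) = 68·(0.12 − 0.013) / (2.07 − 0.12) = 3.731 m³/s.
= 3731 L/s.

3730 L/s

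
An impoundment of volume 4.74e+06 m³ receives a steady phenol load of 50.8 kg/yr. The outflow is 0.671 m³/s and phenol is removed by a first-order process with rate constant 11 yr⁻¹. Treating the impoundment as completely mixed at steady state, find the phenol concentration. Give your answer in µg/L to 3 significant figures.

Outflow Q = 0.671 m³/s × 3.156e+07 s/yr = 2.118e+07 m³/yr.
Steady-state CSTR mass balance: W = Q·C + k·V·C, so C = W/(Q + kV).
Q + kV = 2.118e+07 + 11·4.74e+06 = 7.332e+07 m³/yr.
C = 50.8/7.332e+07 = 6.929e-07 kg/m³ = 0.0006929 mg/L = 0.6929 µg/L.

0.693 µg/L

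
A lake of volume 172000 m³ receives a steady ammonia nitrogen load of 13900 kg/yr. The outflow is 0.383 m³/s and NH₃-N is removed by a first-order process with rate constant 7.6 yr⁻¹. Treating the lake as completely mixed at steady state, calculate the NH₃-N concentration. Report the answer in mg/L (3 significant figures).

1.04 mg/L

Outflow Q = 0.383 m³/s × 3.156e+07 s/yr = 1.209e+07 m³/yr.
Steady-state CSTR mass balance: W = Q·C + k·V·C, so C = W/(Q + kV).
Q + kV = 1.209e+07 + 7.6·172000 = 1.339e+07 m³/yr.
C = 13900/1.339e+07 = 0.001038 kg/m³ = 1.038 mg/L.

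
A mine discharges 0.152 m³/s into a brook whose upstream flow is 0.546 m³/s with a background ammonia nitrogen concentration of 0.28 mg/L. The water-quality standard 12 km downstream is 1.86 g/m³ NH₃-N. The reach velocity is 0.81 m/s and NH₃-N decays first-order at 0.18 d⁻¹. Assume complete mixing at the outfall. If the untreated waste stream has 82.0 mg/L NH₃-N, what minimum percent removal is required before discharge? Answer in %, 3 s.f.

90.5 %

Travel time to the compliance point: t = 1.2e+04/0.81 = 1.481e+04 s = 0.1715 d; decay factor exp(−0.18·0.1715) = 0.9696.
So the concentration just after mixing may be at most 1.86/0.9696 = 1.918 mg/L.
Mass balance: 1.918·0.698 = 0.152·Cₑ + 0.546·0.28.
Cₑ = (1.339 − 0.1529) / 0.152 = 7.803 mg/L.
Required removal = 1 − 7.803/82.0 = 90.48 %.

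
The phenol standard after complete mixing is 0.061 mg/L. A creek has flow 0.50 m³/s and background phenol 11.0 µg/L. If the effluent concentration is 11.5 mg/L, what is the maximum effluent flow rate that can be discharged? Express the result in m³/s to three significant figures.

0.00219 m³/s

11.0 µg/L = 0.011 mg/L.
Mass balance at complete mixing: C_std·(Q_w + Q_r) = Q_w·C_e + Q_r·C_b.
Rearranging, Q_w = Q_r·(C_std − C_b)/(C_e − C_std) = 0.50·(0.061 − 0.011) / (11.5 − 0.061) = 0.002186 m³/s.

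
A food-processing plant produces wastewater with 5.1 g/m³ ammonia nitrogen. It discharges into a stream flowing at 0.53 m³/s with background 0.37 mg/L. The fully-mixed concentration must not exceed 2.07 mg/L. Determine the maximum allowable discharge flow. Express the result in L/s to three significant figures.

Mass balance at complete mixing: C_std·(Q_w + Q_r) = Q_w·C_e + Q_r·C_b.
Rearranging, Q_w = Q_r·(C_std − C_b)/(C_e − C_std) = 0.53·(2.07 − 0.37) / (5.1 − 2.07) = 0.2974 m³/s.
= 297.4 L/s.

297 L/s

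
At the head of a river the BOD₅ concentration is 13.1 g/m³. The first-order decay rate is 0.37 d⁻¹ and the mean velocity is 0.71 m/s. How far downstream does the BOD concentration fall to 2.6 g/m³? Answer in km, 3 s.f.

From C = C₀·e^(−kt), t = ln(C₀/C)/k = ln(13.1/2.6)/0.37 = 1.617/0.37 = 4.371 d.
Distance = v·t = 0.71 m/s × 3.776e+05 s = 2.681e+05 m = 268.1 km.

268 km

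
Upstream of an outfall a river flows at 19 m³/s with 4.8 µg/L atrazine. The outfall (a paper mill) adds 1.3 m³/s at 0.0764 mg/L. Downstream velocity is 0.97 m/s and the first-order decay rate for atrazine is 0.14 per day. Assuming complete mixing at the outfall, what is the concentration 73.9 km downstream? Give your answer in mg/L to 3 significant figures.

0.00830 mg/L

4.8 µg/L = 0.0048 mg/L.
After complete mixing, C₀ = (1.3·0.0764 + 19·0.0048) / 20.3 = 0.009385 mg/L.
Travel time t = 7.39e+04 m / 0.97 m/s = 7.619e+04 s = 0.8818 d.
C = 0.009385·exp(−0.14·0.8818) = 0.009385·0.8839 = 0.008295 mg/L.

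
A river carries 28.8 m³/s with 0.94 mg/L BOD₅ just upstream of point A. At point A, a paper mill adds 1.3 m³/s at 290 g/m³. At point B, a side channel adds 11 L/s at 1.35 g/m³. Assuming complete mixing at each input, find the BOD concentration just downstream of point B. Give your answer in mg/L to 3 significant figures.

13.4 mg/L

After input A: C = (28.8·0.94 + 1.3·290) / 30.1 = 13.42 mg/L.
11 L/s = 0.011 m³/s.
After input B: C = (30.1·13.42 + 0.011·1.35) / 30.11 = 13.42 mg/L.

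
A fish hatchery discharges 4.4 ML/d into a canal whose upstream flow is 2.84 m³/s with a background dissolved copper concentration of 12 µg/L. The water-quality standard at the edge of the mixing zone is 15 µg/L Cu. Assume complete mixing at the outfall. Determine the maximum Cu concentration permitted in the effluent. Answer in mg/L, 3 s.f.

0.182 mg/L

4.4 ML/d = 0.05093 m³/s.
12 µg/L = 0.012 mg/L.
15 µg/L = 0.015 mg/L.
Mass balance: 0.015·2.891 = 0.05093·Cₑ + 2.84·0.012.
Cₑ = (0.04336 − 0.03408) / 0.05093 = 0.1823 mg/L.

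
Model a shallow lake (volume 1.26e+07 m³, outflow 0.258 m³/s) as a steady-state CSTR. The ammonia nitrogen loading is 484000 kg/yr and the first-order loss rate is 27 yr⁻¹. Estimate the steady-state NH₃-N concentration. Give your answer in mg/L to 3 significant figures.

Outflow Q = 0.258 m³/s × 3.156e+07 s/yr = 8.142e+06 m³/yr.
Steady-state CSTR mass balance: W = Q·C + k·V·C, so C = W/(Q + kV).
Q + kV = 8.142e+06 + 27·1.26e+07 = 3.483e+08 m³/yr.
C = 484000/3.483e+08 = 0.001389 kg/m³ = 1.389 mg/L.

1.39 mg/L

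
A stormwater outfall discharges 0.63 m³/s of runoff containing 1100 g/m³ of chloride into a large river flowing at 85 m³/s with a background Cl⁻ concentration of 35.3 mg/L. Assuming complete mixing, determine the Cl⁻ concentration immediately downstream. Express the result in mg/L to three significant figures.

43.1 mg/L

Conservation of mass across the mixing zone: C = (0.63·1100 + 85·35.3) / (0.63 + 85) = 3693/85.63 = 43.13 mg/L.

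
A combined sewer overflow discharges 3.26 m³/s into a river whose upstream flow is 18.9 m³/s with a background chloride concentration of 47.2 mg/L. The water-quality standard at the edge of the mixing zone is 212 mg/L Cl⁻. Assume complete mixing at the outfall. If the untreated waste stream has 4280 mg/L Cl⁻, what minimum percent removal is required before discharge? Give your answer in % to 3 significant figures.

72.7 %

Mass balance: 212·22.16 = 3.26·Cₑ + 18.9·47.2.
Cₑ = (4698 − 892.1) / 3.26 = 1167 mg/L.
Required removal = 1 − 1167/4280 = 72.72 %.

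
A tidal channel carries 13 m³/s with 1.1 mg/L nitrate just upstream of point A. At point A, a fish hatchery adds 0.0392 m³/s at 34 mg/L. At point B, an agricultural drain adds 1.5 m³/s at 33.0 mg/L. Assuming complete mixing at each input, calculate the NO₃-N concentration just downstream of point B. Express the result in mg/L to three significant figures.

4.48 mg/L

After input A: C = (13·1.1 + 0.0392·34) / 13.04 = 1.199 mg/L.
After input B: C = (13.04·1.199 + 1.5·33) / 14.54 = 4.48 mg/L.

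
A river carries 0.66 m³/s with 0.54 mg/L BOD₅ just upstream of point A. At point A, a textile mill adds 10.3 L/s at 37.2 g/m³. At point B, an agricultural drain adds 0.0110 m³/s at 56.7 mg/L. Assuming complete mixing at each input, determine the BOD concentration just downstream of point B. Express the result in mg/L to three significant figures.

2.00 mg/L

10.3 L/s = 0.0103 m³/s.
After input A: C = (0.66·0.54 + 0.0103·37.2) / 0.6703 = 1.103 mg/L.
After input B: C = (0.6703·1.103 + 0.011·56.7) / 0.6813 = 2.001 mg/L.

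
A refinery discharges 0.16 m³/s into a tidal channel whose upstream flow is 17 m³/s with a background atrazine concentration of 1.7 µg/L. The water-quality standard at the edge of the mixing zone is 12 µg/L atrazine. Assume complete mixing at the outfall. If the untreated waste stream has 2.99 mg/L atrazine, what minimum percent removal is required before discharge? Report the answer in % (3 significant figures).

1.7 µg/L = 0.0017 mg/L.
12 µg/L = 0.012 mg/L.
Mass balance: 0.012·17.16 = 0.16·Cₑ + 17·0.0017.
Cₑ = (0.2059 − 0.0289) / 0.16 = 1.106 mg/L.
Required removal = 1 − 1.106/2.99 = 63 %.

63.0 %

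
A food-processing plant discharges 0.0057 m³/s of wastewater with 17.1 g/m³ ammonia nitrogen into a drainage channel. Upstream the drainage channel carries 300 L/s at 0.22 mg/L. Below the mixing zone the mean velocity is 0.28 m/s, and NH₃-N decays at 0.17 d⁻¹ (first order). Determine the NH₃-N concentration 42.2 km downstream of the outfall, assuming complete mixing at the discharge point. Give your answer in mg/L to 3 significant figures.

0.398 mg/L

300 L/s = 0.3 m³/s.
After complete mixing, C₀ = (0.0057·17.1 + 0.3·0.22) / 0.3057 = 0.5347 mg/L.
Travel time t = 4.22e+04 m / 0.28 m/s = 1.507e+05 s = 1.744 d.
C = 0.5347·exp(−0.17·1.744) = 0.5347·0.7434 = 0.3975 mg/L.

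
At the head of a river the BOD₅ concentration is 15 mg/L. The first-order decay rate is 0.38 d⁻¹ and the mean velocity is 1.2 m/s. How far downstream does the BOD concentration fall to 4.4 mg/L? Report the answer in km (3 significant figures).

From C = C₀·e^(−kt), t = ln(C₀/C)/k = ln(15/4.4)/0.38 = 1.226/0.38 = 3.227 d.
Distance = v·t = 1.2 m/s × 2.789e+05 s = 3.346e+05 m = 334.6 km.

335 km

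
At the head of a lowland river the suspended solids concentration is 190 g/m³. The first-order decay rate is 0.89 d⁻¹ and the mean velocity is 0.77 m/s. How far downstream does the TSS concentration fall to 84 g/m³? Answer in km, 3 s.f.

61.0 km

From C = C₀·e^(−kt), t = ln(C₀/C)/k = ln(190/84)/0.89 = 0.8162/0.89 = 0.9171 d.
Distance = v·t = 0.77 m/s × 7.924e+04 s = 6.101e+04 m = 61.01 km.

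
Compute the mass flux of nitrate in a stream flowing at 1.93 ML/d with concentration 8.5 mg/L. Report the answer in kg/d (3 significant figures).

1.93 ML/d = 0.02234 m³/s.
Mass flux = Q·C = 0.02234 m³/s × 8.5 g/m³ = 0.1899 g/s.
= 0.1899 g/s × 86.4 = 16.41 kg/d.

16.4 kg/d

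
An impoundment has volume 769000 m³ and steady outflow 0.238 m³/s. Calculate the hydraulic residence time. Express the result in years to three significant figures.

0.102 yr

Q = 0.238 m³/s × 3.156e+07 s/yr = 7.511e+06 m³/yr.
Hydraulic residence time τ = V/Q = 769000/7.511e+06 = 0.1024 yr.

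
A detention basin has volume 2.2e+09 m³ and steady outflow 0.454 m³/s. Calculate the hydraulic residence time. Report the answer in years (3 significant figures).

Q = 0.454 m³/s × 3.156e+07 s/yr = 1.433e+07 m³/yr.
Hydraulic residence time τ = V/Q = 2.2e+09/1.433e+07 = 153.6 yr.

154 yr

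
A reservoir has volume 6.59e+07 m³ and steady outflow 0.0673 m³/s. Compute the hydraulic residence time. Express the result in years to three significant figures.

31.0 yr

Q = 0.0673 m³/s × 3.156e+07 s/yr = 2.124e+06 m³/yr.
Hydraulic residence time τ = V/Q = 6.59e+07/2.124e+06 = 31.03 yr.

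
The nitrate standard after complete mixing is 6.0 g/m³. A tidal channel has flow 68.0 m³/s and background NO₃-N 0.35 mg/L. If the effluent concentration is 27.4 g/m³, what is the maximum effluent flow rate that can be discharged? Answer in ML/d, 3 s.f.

1550 ML/d

Mass balance at complete mixing: C_std·(Q_w + Q_r) = Q_w·C_e + Q_r·C_b.
Rearranging, Q_w = Q_r·(C_std − C_b)/(C_e − C_std) = 68.0·(6 − 0.35) / (27.4 − 6) = 17.95 m³/s.
= 1551 ML/d.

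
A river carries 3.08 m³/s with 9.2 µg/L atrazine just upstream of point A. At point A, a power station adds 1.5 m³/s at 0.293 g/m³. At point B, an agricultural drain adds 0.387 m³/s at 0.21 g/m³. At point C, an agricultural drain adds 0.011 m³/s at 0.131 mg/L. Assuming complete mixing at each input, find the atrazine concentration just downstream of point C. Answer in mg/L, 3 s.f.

0.111 mg/L

9.2 µg/L = 0.0092 mg/L.
After input A: C = (3.08·0.0092 + 1.5·0.293) / 4.58 = 0.1021 mg/L.
After input B: C = (4.58·0.1021 + 0.387·0.21) / 4.967 = 0.1106 mg/L.
After input C: C = (4.967·0.1106 + 0.011·0.131) / 4.978 = 0.1106 mg/L.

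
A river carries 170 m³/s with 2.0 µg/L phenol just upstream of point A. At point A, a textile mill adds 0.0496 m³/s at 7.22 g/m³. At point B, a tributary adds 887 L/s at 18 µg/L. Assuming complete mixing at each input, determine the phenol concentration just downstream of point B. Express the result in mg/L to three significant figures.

2.0 µg/L = 0.002 mg/L.
After input A: C = (170·0.002 + 0.0496·7.22) / 170 = 0.004105 mg/L.
887 L/s = 0.887 m³/s.
18 µg/L = 0.018 mg/L.
After input B: C = (170·0.004105 + 0.887·0.018) / 170.9 = 0.004177 mg/L.

0.00418 mg/L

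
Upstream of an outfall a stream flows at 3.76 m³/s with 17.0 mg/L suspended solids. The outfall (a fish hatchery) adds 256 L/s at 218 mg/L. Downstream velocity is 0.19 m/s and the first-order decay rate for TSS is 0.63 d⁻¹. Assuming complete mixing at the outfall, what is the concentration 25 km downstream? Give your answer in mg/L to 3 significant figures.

11.4 mg/L

256 L/s = 0.256 m³/s.
After complete mixing, C₀ = (0.256·218 + 3.76·17) / 4.016 = 29.81 mg/L.
Travel time t = 2.5e+04 m / 0.19 m/s = 1.316e+05 s = 1.523 d.
C = 29.81·exp(−0.63·1.523) = 29.81·0.3831 = 11.42 mg/L.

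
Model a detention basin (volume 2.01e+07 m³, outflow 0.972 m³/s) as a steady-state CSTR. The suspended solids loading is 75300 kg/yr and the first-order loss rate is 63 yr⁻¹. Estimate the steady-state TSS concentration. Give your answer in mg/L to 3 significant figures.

0.0581 mg/L

Outflow Q = 0.972 m³/s × 3.156e+07 s/yr = 3.067e+07 m³/yr.
Steady-state CSTR mass balance: W = Q·C + k·V·C, so C = W/(Q + kV).
Q + kV = 3.067e+07 + 63·2.01e+07 = 1.297e+09 m³/yr.
C = 75300/1.297e+09 = 5.806e-05 kg/m³ = 0.05806 mg/L.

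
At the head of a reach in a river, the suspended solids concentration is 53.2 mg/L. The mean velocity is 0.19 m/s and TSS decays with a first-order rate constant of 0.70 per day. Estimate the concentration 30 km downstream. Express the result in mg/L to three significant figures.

Travel time t = 30 km / 0.19 m/s = 3e+04/0.19 = 1.579e+05 s = 1.827 d.
First-order decay: C = 53.2·exp(−0.70·1.827) = 53.2·0.2782 = 14.8 mg/L.

14.8 mg/L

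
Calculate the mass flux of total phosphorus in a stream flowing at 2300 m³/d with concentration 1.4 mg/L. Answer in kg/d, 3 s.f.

2300 m³/d = 0.02662 m³/s.
Mass flux = Q·C = 0.02662 m³/s × 1.4 g/m³ = 0.03727 g/s.
= 0.03727 g/s × 86.4 = 3.22 kg/d.

3.22 kg/d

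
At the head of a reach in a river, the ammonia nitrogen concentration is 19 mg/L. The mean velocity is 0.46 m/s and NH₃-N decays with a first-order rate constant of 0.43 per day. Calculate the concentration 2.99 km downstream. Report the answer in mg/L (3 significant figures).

18.4 mg/L

Travel time t = 2.99 km / 0.46 m/s = 2990/0.46 = 6500 s = 0.07523 d.
First-order decay: C = 19·exp(−0.43·0.07523) = 19·0.9682 = 18.4 mg/L.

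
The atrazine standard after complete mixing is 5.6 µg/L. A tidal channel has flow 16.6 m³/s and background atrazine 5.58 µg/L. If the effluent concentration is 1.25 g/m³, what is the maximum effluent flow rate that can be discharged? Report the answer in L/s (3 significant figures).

0.267 L/s

5.58 µg/L = 0.00558 mg/L.
5.6 µg/L = 0.0056 mg/L.
Mass balance at complete mixing: C_std·(Q_w + Q_r) = Q_w·C_e + Q_r·C_b.
Rearranging, Q_w = Q_r·(C_std − C_b)/(C_e − C_std) = 16.6·(0.0056 − 0.00558) / (1.25 − 0.0056) = 0.0002668 m³/s.
= 0.2668 L/s.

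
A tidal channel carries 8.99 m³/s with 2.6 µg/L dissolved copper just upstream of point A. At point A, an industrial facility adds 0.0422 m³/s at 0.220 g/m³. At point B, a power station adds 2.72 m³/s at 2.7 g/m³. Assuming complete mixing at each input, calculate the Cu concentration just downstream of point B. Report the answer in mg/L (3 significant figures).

0.628 mg/L

2.6 µg/L = 0.0026 mg/L.
After input A: C = (8.99·0.0026 + 0.0422·0.22) / 9.032 = 0.003616 mg/L.
After input B: C = (9.032·0.003616 + 2.72·2.7) / 11.75 = 0.6277 mg/L.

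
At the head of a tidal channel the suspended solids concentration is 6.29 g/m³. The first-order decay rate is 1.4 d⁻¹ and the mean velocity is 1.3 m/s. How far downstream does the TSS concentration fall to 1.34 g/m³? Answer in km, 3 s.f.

From C = C₀·e^(−kt), t = ln(C₀/C)/k = ln(6.29/1.34)/1.4 = 1.546/1.4 = 1.104 d.
Distance = v·t = 1.3 m/s × 9.543e+04 s = 1.241e+05 m = 124.1 km.

124 km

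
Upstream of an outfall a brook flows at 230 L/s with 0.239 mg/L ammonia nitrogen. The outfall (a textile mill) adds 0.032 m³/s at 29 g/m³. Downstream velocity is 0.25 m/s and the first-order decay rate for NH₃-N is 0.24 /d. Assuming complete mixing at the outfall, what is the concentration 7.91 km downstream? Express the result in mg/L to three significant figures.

230 L/s = 0.23 m³/s.
After complete mixing, C₀ = (0.032·29 + 0.23·0.239) / 0.262 = 3.752 mg/L.
Travel time t = 7910 m / 0.25 m/s = 3.164e+04 s = 0.3662 d.
C = 3.752·exp(−0.24·0.3662) = 3.752·0.9159 = 3.436 mg/L.

3.44 mg/L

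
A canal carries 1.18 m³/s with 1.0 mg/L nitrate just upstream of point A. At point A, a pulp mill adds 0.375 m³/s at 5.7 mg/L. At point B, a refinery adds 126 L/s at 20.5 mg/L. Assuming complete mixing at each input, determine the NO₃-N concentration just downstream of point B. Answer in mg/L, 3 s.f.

After input A: C = (1.18·1 + 0.375·5.7) / 1.555 = 2.133 mg/L.
126 L/s = 0.126 m³/s.
After input B: C = (1.555·2.133 + 0.126·20.5) / 1.681 = 3.51 mg/L.

3.51 mg/L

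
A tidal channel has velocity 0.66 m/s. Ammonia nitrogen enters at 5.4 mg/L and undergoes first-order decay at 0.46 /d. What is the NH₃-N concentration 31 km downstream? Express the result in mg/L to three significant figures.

4.21 mg/L

Travel time t = 31 km / 0.66 m/s = 3.1e+04/0.66 = 4.697e+04 s = 0.5436 d.
First-order decay: C = 5.4·exp(−0.46·0.5436) = 5.4·0.7787 = 4.205 mg/L.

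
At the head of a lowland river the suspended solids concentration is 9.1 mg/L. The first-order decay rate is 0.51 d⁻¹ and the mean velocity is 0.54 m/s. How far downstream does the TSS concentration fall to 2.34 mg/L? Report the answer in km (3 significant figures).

124 km

From C = C₀·e^(−kt), t = ln(C₀/C)/k = ln(9.1/2.34)/0.51 = 1.358/0.51 = 2.663 d.
Distance = v·t = 0.54 m/s × 2.301e+05 s = 1.242e+05 m = 124.2 km.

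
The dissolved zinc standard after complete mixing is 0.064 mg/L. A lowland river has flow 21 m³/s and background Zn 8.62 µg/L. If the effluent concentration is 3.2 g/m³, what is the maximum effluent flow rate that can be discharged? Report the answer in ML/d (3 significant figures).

32.0 ML/d

8.62 µg/L = 0.00862 mg/L.
Mass balance at complete mixing: C_std·(Q_w + Q_r) = Q_w·C_e + Q_r·C_b.
Rearranging, Q_w = Q_r·(C_std − C_b)/(C_e − C_std) = 21·(0.064 − 0.00862) / (3.2 − 0.064) = 0.3708 m³/s.
= 32.04 ML/d.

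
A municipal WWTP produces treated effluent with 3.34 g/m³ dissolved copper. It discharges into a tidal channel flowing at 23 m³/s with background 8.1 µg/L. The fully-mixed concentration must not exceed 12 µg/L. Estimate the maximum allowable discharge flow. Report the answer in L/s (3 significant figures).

8.1 µg/L = 0.0081 mg/L.
12 µg/L = 0.012 mg/L.
Mass balance at complete mixing: C_std·(Q_w + Q_r) = Q_w·C_e + Q_r·C_b.
Rearranging, Q_w = Q_r·(C_std − C_b)/(C_e − C_std) = 23·(0.012 − 0.0081) / (3.34 − 0.012) = 0.02695 m³/s.
= 26.95 L/s.

27.0 L/s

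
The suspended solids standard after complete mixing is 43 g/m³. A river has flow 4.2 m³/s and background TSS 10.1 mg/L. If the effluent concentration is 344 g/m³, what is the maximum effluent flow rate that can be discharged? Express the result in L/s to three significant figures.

459 L/s

Mass balance at complete mixing: C_std·(Q_w + Q_r) = Q_w·C_e + Q_r·C_b.
Rearranging, Q_w = Q_r·(C_std − C_b)/(C_e − C_std) = 4.2·(43 − 10.1) / (344 − 43) = 0.4591 m³/s.
= 459.1 L/s.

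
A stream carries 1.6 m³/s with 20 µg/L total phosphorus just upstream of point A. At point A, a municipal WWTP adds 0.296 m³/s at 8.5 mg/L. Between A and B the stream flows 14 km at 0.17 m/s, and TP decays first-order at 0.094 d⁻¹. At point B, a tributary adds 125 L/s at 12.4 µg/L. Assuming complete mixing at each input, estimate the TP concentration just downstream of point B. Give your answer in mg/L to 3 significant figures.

1.15 mg/L

20 µg/L = 0.02 mg/L.
After input A: C = (1.6·0.02 + 0.296·8.5) / 1.896 = 1.344 mg/L.
Over the 14 km reach to input B (t = 8.235e+04 s = 0.9532 d), decay gives C = 1.344·exp(−0.094·0.9532) = 1.229 mg/L.
125 L/s = 0.125 m³/s.
12.4 µg/L = 0.0124 mg/L.
After input B: C = (1.896·1.229 + 0.125·0.0124) / 2.021 = 1.153 mg/L.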